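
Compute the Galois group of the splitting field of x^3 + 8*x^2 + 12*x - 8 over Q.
The polynomial is an irreducible cubic over Q and its discriminant is 3136 = 56^2, a perfect square. For an irreducible cubic, a square discriminant forces the Galois group to be A_3, the cyclic group of order 3.

C_3 (order 3)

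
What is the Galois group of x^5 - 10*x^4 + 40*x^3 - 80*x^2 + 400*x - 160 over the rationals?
A_5

The polynomial f is an irreducible quintic over Q, so G = Gal(f/Q) is a transitive subgroup of S_5: one of C_5 (5T1, order 5), D_5 (5T2, order 10), F_20 (5T3, order 20), A_5 (5T4, order 60) or S_5 (5T5, order 120). The discriminant of f is 1073741824000000 = 32768000^2, a perfect square, so G is contained in A_5. The transitive groups of degree 5 contained in A_5 are: C_5 (5T1, order 5), D_5 (5T2, order 10), A_5 (5T4, order 60). By Dedekind's theorem, for a prime p not dividing disc(f) the degrees of the irreducible factors of f mod p form the cycle type of an element of G. Factoring f modulo the 2 such primes p <= 7 (skipping 2, 5, which divide the discriminant), each new pattern first appears at: mod 3: f = (x^5 + 2x^4 + x^3 + x^2 + x + 2), pattern 5; mod 7: f = (x + 2)(x + 4)(x^3 + 5x^2 + 2x + 1), pattern 3+1+1. No other pattern occurs in this range, so the set of observed cycle types is {5, 3+1+1}. Among the candidates above, the only group containing elements of all these cycle types is A_5 (5T4) — each of C_5 (5T1), D_5 (5T2) lacks at least one of them. Hence G = A_5 (5T4), of order 60.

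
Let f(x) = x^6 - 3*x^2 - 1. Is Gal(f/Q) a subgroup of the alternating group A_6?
The polynomial is irreducible of degree 6 over Q. Its discriminant is 419904 = 648^2, a perfect square. A Galois group lies in the alternating group exactly when the discriminant is a square in Q, so the Galois group (A_4) is contained in A_6.

Yes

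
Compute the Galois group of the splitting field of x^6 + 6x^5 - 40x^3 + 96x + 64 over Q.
S_3 (order 6)

The polynomial f is an irreducible sextic over Q, so G = Gal(f/Q) is one of the 16 transitive subgroups 6T1, ..., 6T16 of S_6. The discriminant of f is -37572373905408, which is not a perfect square, so G is not contained in A_6. The transitive groups of degree 6 not contained in A_6 are: C_6 (6T1, order 6), S_3 (6T2, order 6), D_6 (6T3, order 12), C_3 x S_3 (6T5, order 18), A_4 x C_2 (6T6, order 24), S_4 (6T8, order 24), S_3 x S_3 (6T9, order 36), S_4 x C_2 (6T11, order 48), (S_3 x S_3) : C_2 (6T13, order 72), PGL(2,5) (6T14, order 120), S_6 (6T16, order 720). By Dedekind's theorem, for a prime p not dividing disc(f) the degrees of the irreducible factors of f mod p form the cycle type of an element of G. Factoring f modulo the 23 such primes p <= 97 (skipping 2, 3, which divide the discriminant), each new pattern first appears at: mod 5: f = (x^2 + x + 2)(x^2 + 2x + 3)(x^2 + 3x + 4), pattern 2+2+2; mod 7: f = (x^3 + x^2 + 4x + 6)(x^3 + 5x^2 + 5x + 6), pattern 3+3; mod 31: f = (x + 8)(x + 13)(x + 16)(x + 17)(x + 20)(x + 25), pattern 1+1+1+1+1+1. No other pattern occurs in this range, so the set of observed cycle types is {2+2+2, 3+3, 1+1+1+1+1+1}. The candidates containing elements of all these cycle types are C_6 (6T1) of order 6, S_3 (6T2) of order 6, D_6 (6T3) of order 12, C_3 x S_3 (6T5) of order 18, A_4 x C_2 (6T6) of order 24, S_4 (6T8) of order 24, S_3 x S_3 (6T9) of order 36, S_4 x C_2 (6T11) of order 48, (S_3 x S_3) : C_2 (6T13) of order 72, PGL(2,5) (6T14) of order 120, S_6 (6T16) of order 720; the others are excluded. The observed types are precisely the cycle types that occur in S_3 (6T2). Each of the other remaining candidates has further cycle types, and by the Chebotarev density theorem the matching factorization patterns would occur for a proportion of primes equal to their share of the group: C_6 (6T1) additionally contains elements of type 6 (2 of its 6 elements, about 33% of primes); D_6 (6T3) additionally contains elements of type 6, 2+2+1+1 (5 of its 12 elements, about 42% of primes); C_3 x S_3 (6T5) additionally contains elements of type 6, 3+1+1+1 (10 of its 18 elements, about 56% of primes); A_4 x C_2 (6T6) additionally contains elements of type 6, 2+2+1+1, 2+1+1+1+1 (14 of its 24 elements, about 58% of primes); S_4 (6T8) additionally contains elements of type 4+1+1, 2+2+1+1 (9 of its 24 elements, about 38% of primes); S_3 x S_3 (6T9) additionally contains elements of type 6, 3+1+1+1, 2+2+1+1 (25 of its 36 elements, about 69% of primes); S_4 x C_2 (6T11) additionally contains elements of type 6, 4+2, 4+1+1, 2+2+1+1, 2+1+1+1+1 (32 of its 48 elements, about 67% of primes); (S_3 x S_3) : C_2 (6T13) additionally contains elements of type 6, 4+2, 3+2+1, 3+1+1+1, 2+2+1+1, 2+1+1+1+1 (61 of its 72 elements, about 85% of primes); PGL(2,5) (6T14) additionally contains elements of type 6, 5+1, 4+1+1, 2+2+1+1 (89 of its 120 elements, about 74% of primes); S_6 (6T16) additionally contains elements of type 6, 5+1, 4+2, 4+1+1, 3+2+1, 3+1+1+1, 2+2+1+1, 2+1+1+1+1 (664 of its 720 elements, about 92% of primes). None of the 23 primes tested shows any such pattern (for each of these groups the chance of that is below 10^-4), which rules them out. Hence G = S_3 (6T2), of order 6.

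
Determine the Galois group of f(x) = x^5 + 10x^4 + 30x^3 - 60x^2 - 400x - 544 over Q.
D_5 (order 10)

The polynomial f is an irreducible quintic over Q, so G = Gal(f/Q) is a transitive subgroup of S_5: one of C_5 (5T1, order 5), D_5 (5T2, order 10), F_20 (5T3, order 20), A_5 (5T4, order 60) or S_5 (5T5, order 120). The discriminant of f is 23040000000000 = 4800000^2, a perfect square, so G is contained in A_5. The transitive groups of degree 5 contained in A_5 are: C_5 (5T1, order 5), D_5 (5T2, order 10), A_5 (5T4, order 60). By Dedekind's theorem, for a prime p not dividing disc(f) the degrees of the irreducible factors of f mod p form the cycle type of an element of G. Factoring f modulo the 23 such primes p <= 101 (skipping 2, 3, 5, which divide the discriminant), each new pattern first appears at: mod 7: f = (x^5 + 3x^4 + 2x^3 + 3x^2 + 6x + 2), pattern 5; mod 17: f = (x)(x^2 + 3x + 8)(x^2 + 7x + 1), pattern 2+2+1. No other pattern occurs in this range, so the set of observed cycle types is {5, 2+2+1}. The candidates containing elements of all these cycle types are D_5 (5T2) of order 10, A_5 (5T4) of order 60; the others are excluded. The observed types are precisely the cycle types that occur in D_5 (5T2) (apart from the identity). Each of the other remaining candidates has further cycle types, and by the Chebotarev density theorem the matching factorization patterns would occur for a proportion of primes equal to their share of the group: A_5 (5T4) additionally contains elements of type 3+1+1 (20 of its 60 elements, about 33% of primes). None of the 23 primes tested shows any such pattern (for each of these groups the chance of that is below 10^-4), which rules them out. Hence G = D_5 (5T2), of order 10.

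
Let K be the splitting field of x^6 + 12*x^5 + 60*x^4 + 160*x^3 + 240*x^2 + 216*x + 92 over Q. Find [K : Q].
The degree of the splitting field over Q equals the order of the Galois group, so first determine the group. The polynomial f is an irreducible sextic over Q, so G = Gal(f/Q) is one of the 16 transitive subgroups 6T1, ..., 6T16 of S_6. The discriminant of f is 746496000000 = 864000^2, a perfect square, so G is contained in A_6. The transitive groups of degree 6 contained in A_6 are: A_4 (6T4, order 12), S_4 (6T7, order 24), (C_3 x C_3) : C_4 (6T10, order 36), PSL(2,5) (6T12, order 60), A_6 (6T15, order 360). By Dedekind's theorem, for a prime p not dividing disc(f) the degrees of the irreducible factors of f mod p form the cycle type of an element of G. Factoring f modulo the 6 such primes p <= 23 (skipping 2, 3, 5, which divide the discriminant), each new pattern first appears at: mod 7: f = (x + 5)(x^5 + 4x^3 + 2x + 3), pattern 5+1; mod 23: f = (x)(x + 9)(x + 14)(x^3 + 12x^2 + 3x + 5), pattern 3+1+1+1. No other pattern occurs in this range, so the set of observed cycle types is {5+1, 3+1+1+1}. Among the candidates above, the only group containing elements of all these cycle types is A_6 (6T15) — each of A_4 (6T4), S_4 (6T7), (C_3 x C_3) : C_4 (6T10), PSL(2,5) (6T12) lacks at least one of them. Hence G = A_6 (6T15), of order 360. The Galois group A_6 (6T15) has order 360, so the splitting field has degree 360 over Q.

360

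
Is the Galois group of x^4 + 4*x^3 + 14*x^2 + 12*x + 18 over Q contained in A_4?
The polynomial is irreducible of degree 4 over Q. Its discriminant is 1016064 = 1008^2, a perfect square. A Galois group lies in the alternating group exactly when the discriminant is a square in Q, so the Galois group (V_4) is contained in A_4.

Yes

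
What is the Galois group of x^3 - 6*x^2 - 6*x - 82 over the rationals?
3T2: S_3

The polynomial is an irreducible cubic over Q and its discriminant is -303372, which is not a perfect square. For an irreducible cubic, a non-square discriminant gives Galois group S_3.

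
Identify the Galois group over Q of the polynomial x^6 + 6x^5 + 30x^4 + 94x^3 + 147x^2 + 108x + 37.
The polynomial f is an irreducible sextic over Q, so G = Gal(f/Q) is one of the 16 transitive subgroups 6T1, ..., 6T16 of S_6. The discriminant of f is -5217636731328, which is not a perfect square, so G is not contained in A_6. The transitive groups of degree 6 not contained in A_6 are: C_6 (6T1, order 6), S_3 (6T2, order 6), D_6 (6T3, order 12), C_3 x S_3 (6T5, order 18), A_4 x C_2 (6T6, order 24), S_4 (6T8, order 24), S_3 x S_3 (6T9, order 36), S_4 x C_2 (6T11, order 48), (S_3 x S_3) : C_2 (6T13, order 72), PGL(2,5) (6T14, order 120), S_6 (6T16, order 720). By Dedekind's theorem, for a prime p not dividing disc(f) the degrees of the irreducible factors of f mod p form the cycle type of an element of G. Factoring f modulo the 21 such primes p <= 89 (skipping 2, 3, 7, which divide the discriminant), each new pattern first appears at: mod 5: f = (x^6 + x^5 + 4x^3 + 2x^2 + 3x + 2), pattern 6; mod 11: f = (x + 4)(x^5 + 2x^4 + 6x^2 + 2x + 1), pattern 5+1; mod 13: f = (x + 4)(x + 6)(x^4 + 9x^3 + 7x^2 + 3x + 1), pattern 4+1+1; mod 23: f = (x + 12)(x + 14)(x^2 + 7x + 3)(x^2 + 19x + 16), pattern 2+2+1+1; mod 43: f = (x^3 + 8x^2 + x + 28)(x^3 + 41x^2 + 2x + 9), pattern 3+3; mod 61: f = (x^2 + 7x + 40)(x^2 + 18x + 14)(x^2 + 42x + 20), pattern 2+2+2. No other pattern occurs in this range, so the set of observed cycle types is {6, 5+1, 4+1+1, 2+2+1+1, 3+3, 2+2+2}. The candidates containing elements of all these cycle types are PGL(2,5) (6T14) of order 120, S_6 (6T16) of order 720; the others are excluded. The observed types are precisely the cycle types that occur in PGL(2,5) (6T14) (apart from the identity). Each of the other remaining candidates has further cycle types, and by the Chebotarev density theorem the matching factorization patterns would occur for a proportion of primes equal to their share of the group: S_6 (6T16) additionally contains elements of type 4+2, 3+2+1, 3+1+1+1, 2+1+1+1+1 (265 of its 720 elements, about 37% of primes). None of the 21 primes tested shows any such pattern (for each of these groups the chance of that is below 10^-4), which rules them out. Hence G = PGL(2,5) (6T14), of order 120.

PGL(2,5)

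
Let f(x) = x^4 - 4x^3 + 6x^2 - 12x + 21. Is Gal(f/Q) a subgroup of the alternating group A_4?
Yes

The polynomial is irreducible of degree 4 over Q. Its discriminant is 331776 = 576^2, a perfect square. A Galois group lies in the alternating group exactly when the discriminant is a square in Q, so the Galois group (A_4) is contained in A_4.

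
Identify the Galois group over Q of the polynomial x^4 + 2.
The polynomial is an irreducible quartic over Q and its discriminant is 2048, which is not a perfect square, so the Galois group is not contained in A_4. The resolvent cubic y^3 - 8*y has exactly one rational root, so the Galois group is C_4 or D_4. The quartic remains irreducible over Q(sqrt(disc)), so the group is D_4.

D_4 (order 8)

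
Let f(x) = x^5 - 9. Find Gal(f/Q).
F_20, the Frobenius group of order 20

The polynomial f is an irreducible quintic over Q, so G = Gal(f/Q) is a transitive subgroup of S_5: one of C_5 (5T1, order 5), D_5 (5T2, order 10), F_20 (5T3, order 20), A_5 (5T4, order 60) or S_5 (5T5, order 120). The discriminant of f is 20503125, which is not a perfect square, so G is not contained in A_5. The transitive groups of degree 5 not contained in A_5 are: F_20 (5T3, order 20), S_5 (5T5, order 120). By Dedekind's theorem, for a prime p not dividing disc(f) the degrees of the irreducible factors of f mod p form the cycle type of an element of G. Factoring f modulo the 18 such primes p <= 71 (skipping 3, 5, which divide the discriminant), each new pattern first appears at: mod 2: f = (x + 1)(x^4 + x^3 + x^2 + x + 1), pattern 4+1; mod 11: f = (x^5 + 2), pattern 5; mod 19: f = (x + 14)(x^2 + 6x + 6)(x^2 + 18x + 6), pattern 2+2+1; mod 41: f = (x + 2)(x + 20)(x + 32)(x + 33)(x + 36), pattern 1+1+1+1+1. No other pattern occurs in this range, so the set of observed cycle types is {4+1, 5, 2+2+1, 1+1+1+1+1}. The candidates containing elements of all these cycle types are F_20 (5T3) of order 20, S_5 (5T5) of order 120; the others are excluded. The observed types are precisely the cycle types that occur in F_20 (5T3). Each of the other remaining candidates has further cycle types, and by the Chebotarev density theorem the matching factorization patterns would occur for a proportion of primes equal to their share of the group: S_5 (5T5) additionally contains elements of type 3+2, 3+1+1, 2+1+1+1 (50 of its 120 elements, about 42% of primes). None of the 18 primes tested shows any such pattern (for each of these groups the chance of that is below 10^-4), which rules them out. Hence G = F_20 (5T3), of order 20.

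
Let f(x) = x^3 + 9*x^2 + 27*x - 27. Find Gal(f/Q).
S_3 (order 6)

The polynomial is an irreducible cubic over Q and its discriminant is -78732, which is not a perfect square. For an irreducible cubic, a non-square discriminant gives Galois group S_3.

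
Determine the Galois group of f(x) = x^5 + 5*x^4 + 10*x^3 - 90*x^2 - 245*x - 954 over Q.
F_20, the Frobenius group of order 20

The polynomial f is an irreducible quintic over Q, so G = Gal(f/Q) is a transitive subgroup of S_5: one of C_5 (5T1, order 5), D_5 (5T2, order 10), F_20 (5T3, order 20), A_5 (5T4, order 60) or S_5 (5T5, order 120). The discriminant of f is 1461943126953125, which is not a perfect square, so G is not contained in A_5. The transitive groups of degree 5 not contained in A_5 are: F_20 (5T3, order 20), S_5 (5T5, order 120). By Dedekind's theorem, for a prime p not dividing disc(f) the degrees of the irreducible factors of f mod p form the cycle type of an element of G. Factoring f modulo the 18 such primes p <= 67 (skipping 5, which divides the discriminant), each new pattern first appears at: mod 2: f = (x)(x^4 + x^3 + 1), pattern 4+1; mod 11: f = (x^5 + 5x^4 + 10x^3 + 9x^2 + 8x + 3), pattern 5; mod 19: f = (x + 18)(x^2 + 10x + 10)(x^2 + 15x + 8), pattern 2+2+1; mod 31: f = (x + 4)(x + 17)(x + 20)(x + 28)(x + 29), pattern 1+1+1+1+1. No other pattern occurs in this range, so the set of observed cycle types is {4+1, 5, 2+2+1, 1+1+1+1+1}. The candidates containing elements of all these cycle types are F_20 (5T3) of order 20, S_5 (5T5) of order 120; the others are excluded. The observed types are precisely the cycle types that occur in F_20 (5T3). Each of the other remaining candidates has further cycle types, and by the Chebotarev density theorem the matching factorization patterns would occur for a proportion of primes equal to their share of the group: S_5 (5T5) additionally contains elements of type 3+2, 3+1+1, 2+1+1+1 (50 of its 120 elements, about 42% of primes). None of the 18 primes tested shows any such pattern (for each of these groups the chance of that is below 10^-4), which rules them out. Hence G = F_20 (5T3), of order 20.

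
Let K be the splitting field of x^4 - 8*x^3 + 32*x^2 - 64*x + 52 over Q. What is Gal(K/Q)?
The polynomial is an irreducible quartic over Q and its discriminant is 147456 = 384^2, a perfect square, so the Galois group is contained in A_4. The resolvent cubic y^3 - 32*y^2 + 304*y - 768 splits completely over Q, which gives the Klein four-group V_4.

V_4 (order 4)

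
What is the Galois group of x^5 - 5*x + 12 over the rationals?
D_5 (also written D5)

The polynomial f is an irreducible quintic over Q, so G = Gal(f/Q) is a transitive subgroup of S_5: one of C_5 (5T1, order 5), D_5 (5T2, order 10), F_20 (5T3, order 20), A_5 (5T4, order 60) or S_5 (5T5, order 120). The discriminant of f is 64000000 = 8000^2, a perfect square, so G is contained in A_5. The transitive groups of degree 5 contained in A_5 are: C_5 (5T1, order 5), D_5 (5T2, order 10), A_5 (5T4, order 60). By Dedekind's theorem, for a prime p not dividing disc(f) the degrees of the irreducible factors of f mod p form the cycle type of an element of G. Factoring f modulo the 23 such primes p <= 97 (skipping 2, 5, which divide the discriminant), each new pattern first appears at: mod 3: f = (x)(x^2 + x + 2)(x^2 + 2x + 2), pattern 2+2+1; mod 7: f = (x^5 + 2x + 5), pattern 5. No other pattern occurs in this range, so the set of observed cycle types is {2+2+1, 5}. The candidates containing elements of all these cycle types are D_5 (5T2) of order 10, A_5 (5T4) of order 60; the others are excluded. The observed types are precisely the cycle types that occur in D_5 (5T2) (apart from the identity). Each of the other remaining candidates has further cycle types, and by the Chebotarev density theorem the matching factorization patterns would occur for a proportion of primes equal to their share of the group: A_5 (5T4) additionally contains elements of type 3+1+1 (20 of its 60 elements, about 33% of primes). None of the 23 primes tested shows any such pattern (for each of these groups the chance of that is below 10^-4), which rules them out. Hence G = D_5 (5T2), of order 10.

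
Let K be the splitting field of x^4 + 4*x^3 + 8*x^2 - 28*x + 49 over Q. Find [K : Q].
4

The degree of the splitting field over Q equals the order of the Galois group, so first determine the group. The polynomial is an irreducible quartic over Q and its discriminant is 122943744 = 11088^2, a perfect square, so the Galois group is contained in A_4. The resolvent cubic y^3 - 8*y^2 - 308*y splits completely over Q, which gives the Klein four-group V_4. The Galois group V_4 (4T2) has order 4, so the splitting field has degree 4 over Q.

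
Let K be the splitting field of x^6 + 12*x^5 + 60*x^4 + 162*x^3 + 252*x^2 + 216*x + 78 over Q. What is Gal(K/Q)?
S_3 x S_3, the direct product S_3 x S_3 in its degree-6 action

The polynomial f is an irreducible sextic over Q, so G = Gal(f/Q) is one of the 16 transitive subgroups 6T1, ..., 6T16 of S_6. The discriminant of f is 5038848, which is not a perfect square, so G is not contained in A_6. The transitive groups of degree 6 not contained in A_6 are: C_6 (6T1, order 6), S_3 (6T2, order 6), D_6 (6T3, order 12), C_3 x S_3 (6T5, order 18), A_4 x C_2 (6T6, order 24), S_4 (6T8, order 24), S_3 x S_3 (6T9, order 36), S_4 x C_2 (6T11, order 48), (S_3 x S_3) : C_2 (6T13, order 72), PGL(2,5) (6T14, order 120), S_6 (6T16, order 720). By Dedekind's theorem, for a prime p not dividing disc(f) the degrees of the irreducible factors of f mod p form the cycle type of an element of G. Factoring f modulo the 23 such primes p <= 97 (skipping 2, 3, which divide the discriminant), each new pattern first appears at: mod 5: f = (x^6 + 2x^5 + 2x^3 + 2x^2 + x + 3), pattern 6; mod 11: f = (x + 8)(x + 10)(x^2 + 7x + 8)(x^2 + 9x + 6), pattern 2+2+1+1; mod 13: f = (x)(x + 9)(x + 10)(x^3 + 6x^2 + 12x + 5), pattern 3+1+1+1; mod 31: f = (x^2 + 21x + 3)(x^2 + 26x + 28)(x^2 + 27x + 12), pattern 2+2+2; mod 97: f = (x^3 + 6x^2 + 12x + 19)(x^3 + 6x^2 + 12x + 96), pattern 3+3. No other pattern occurs in this range, so the set of observed cycle types is {6, 2+2+1+1, 3+1+1+1, 2+2+2, 3+3}. The candidates containing elements of all these cycle types are S_3 x S_3 (6T9) of order 36, (S_3 x S_3) : C_2 (6T13) of order 72, S_6 (6T16) of order 720; the others are excluded. The observed types are precisely the cycle types that occur in S_3 x S_3 (6T9) (apart from the identity). Each of the other remaining candidates has further cycle types, and by the Chebotarev density theorem the matching factorization patterns would occur for a proportion of primes equal to their share of the group: (S_3 x S_3) : C_2 (6T13) additionally contains elements of type 4+2, 3+2+1, 2+1+1+1+1 (36 of its 72 elements, about 50% of primes); S_6 (6T16) additionally contains elements of type 5+1, 4+2, 4+1+1, 3+2+1, 2+1+1+1+1 (459 of its 720 elements, about 64% of primes). None of the 23 primes tested shows any such pattern (for each of these groups the chance of that is below 10^-4), which rules them out. Hence G = S_3 x S_3 (6T9), of order 36.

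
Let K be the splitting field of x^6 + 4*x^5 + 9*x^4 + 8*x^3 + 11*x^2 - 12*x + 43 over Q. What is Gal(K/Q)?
The polynomial f is an irreducible sextic over Q, so G = Gal(f/Q) is one of the 16 transitive subgroups 6T1, ..., 6T16 of S_6. The discriminant of f is -18046378835968, which is not a perfect square, so G is not contained in A_6. The transitive groups of degree 6 not contained in A_6 are: C_6 (6T1, order 6), S_3 (6T2, order 6), D_6 (6T3, order 12), C_3 x S_3 (6T5, order 18), A_4 x C_2 (6T6, order 24), S_4 (6T8, order 24), S_3 x S_3 (6T9, order 36), S_4 x C_2 (6T11, order 48), (S_3 x S_3) : C_2 (6T13, order 72), PGL(2,5) (6T14, order 120), S_6 (6T16, order 720). By Dedekind's theorem, for a prime p not dividing disc(f) the degrees of the irreducible factors of f mod p form the cycle type of an element of G. Factoring f modulo the 37 such primes p <= 167 (skipping 2, 7, which divide the discriminant), each new pattern first appears at: mod 3: f = (x^6 + x^5 + 2x^3 + 2x^2 + 1), pattern 6; mod 11: f = (x^3 + 10x + 8)(x^3 + 4x^2 + 10x + 4), pattern 3+3; mod 13: f = (x^2 + 3x + 6)(x^2 + 5x + 8)(x^2 + 9x + 12), pattern 2+2+2; mod 29: f = (x + 4)(x + 12)(x + 15)(x + 18)(x + 20)(x + 22), pattern 1+1+1+1+1+1. No other pattern occurs in this range, so the set of observed cycle types is {6, 3+3, 2+2+2, 1+1+1+1+1+1}. The candidates containing elements of all these cycle types are C_6 (6T1) of order 6, D_6 (6T3) of order 12, C_3 x S_3 (6T5) of order 18, A_4 x C_2 (6T6) of order 24, S_3 x S_3 (6T9) of order 36, S_4 x C_2 (6T11) of order 48, (S_3 x S_3) : C_2 (6T13) of order 72, PGL(2,5) (6T14) of order 120, S_6 (6T16) of order 720; the others are excluded. The observed types are precisely the cycle types that occur in C_6 (6T1). Each of the other remaining candidates has further cycle types, and by the Chebotarev density theorem the matching factorization patterns would occur for a proportion of primes equal to their share of the group: D_6 (6T3) additionally contains elements of type 2+2+1+1 (3 of its 12 elements, about 25% of primes); C_3 x S_3 (6T5) additionally contains elements of type 3+1+1+1 (4 of its 18 elements, about 22% of primes); A_4 x C_2 (6T6) additionally contains elements of type 2+2+1+1, 2+1+1+1+1 (6 of its 24 elements, about 25% of primes); S_3 x S_3 (6T9) additionally contains elements of type 3+1+1+1, 2+2+1+1 (13 of its 36 elements, about 36% of primes); S_4 x C_2 (6T11) additionally contains elements of type 4+2, 4+1+1, 2+2+1+1, 2+1+1+1+1 (24 of its 48 elements, about 50% of primes); (S_3 x S_3) : C_2 (6T13) additionally contains elements of type 4+2, 3+2+1, 3+1+1+1, 2+2+1+1, 2+1+1+1+1 (49 of its 72 elements, about 68% of primes); PGL(2,5) (6T14) additionally contains elements of type 5+1, 4+1+1, 2+2+1+1 (69 of its 120 elements, about 58% of primes); S_6 (6T16) additionally contains elements of type 5+1, 4+2, 4+1+1, 3+2+1, 3+1+1+1, 2+2+1+1, 2+1+1+1+1 (544 of its 720 elements, about 76% of primes). None of the 37 primes tested shows any such pattern (for each of these groups the chance of that is below 10^-4), which rules them out. Hence G = C_6 (6T1), of order 6.

C_6, the cyclic group of order 6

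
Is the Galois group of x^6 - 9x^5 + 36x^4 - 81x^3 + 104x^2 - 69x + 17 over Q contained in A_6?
The polynomial is irreducible of degree 6 over Q. Its discriminant is 810448, which is not a perfect square. A Galois group lies in the alternating group exactly when the discriminant is a square in Q, so the Galois group (S_4) is not contained in A_6.

No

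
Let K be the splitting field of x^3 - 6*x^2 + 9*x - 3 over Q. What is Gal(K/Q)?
The polynomial is an irreducible cubic over Q and its discriminant is 81 = 9^2, a perfect square. For an irreducible cubic, a square discriminant forces the Galois group to be A_3, the cyclic group of order 3.

C_3, A_3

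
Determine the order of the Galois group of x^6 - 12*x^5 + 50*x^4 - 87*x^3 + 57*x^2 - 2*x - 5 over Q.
The degree of the splitting field over Q equals the order of the Galois group, so first determine the group. The polynomial f is an irreducible sextic over Q, so G = Gal(f/Q) is one of the 16 transitive subgroups 6T1, ..., 6T16 of S_6. The discriminant of f is 30991489 = 5567^2, a perfect square, so G is contained in A_6. The transitive groups of degree 6 contained in A_6 are: A_4 (6T4, order 12), S_4 (6T7, order 24), (C_3 x C_3) : C_4 (6T10, order 36), PSL(2,5) (6T12, order 60), A_6 (6T15, order 360). By Dedekind's theorem, for a prime p not dividing disc(f) the degrees of the irreducible factors of f mod p form the cycle type of an element of G. Factoring f modulo the 21 such primes p <= 79 (skipping 19, which divides the discriminant), each new pattern first appears at: mod 2: f = (x + 1)(x^5 + x^4 + x^3 + x + 1), pattern 5+1; mod 7: f = (x^3 + 3x^2 + x + 1)(x^3 + 6x^2 + 3x + 2), pattern 3+3; mod 61: f = (x + 35)(x + 57)(x^2 + 7x + 30)(x^2 + 11x + 13), pattern 2+2+1+1. No other pattern occurs in this range, so the set of observed cycle types is {5+1, 3+3, 2+2+1+1}. The candidates containing elements of all these cycle types are PSL(2,5) (6T12) of order 60, A_6 (6T15) of order 360; the others are excluded. The observed types are precisely the cycle types that occur in PSL(2,5) (6T12) (apart from the identity). Each of the other remaining candidates has further cycle types, and by the Chebotarev density theorem the matching factorization patterns would occur for a proportion of primes equal to their share of the group: A_6 (6T15) additionally contains elements of type 4+2, 3+1+1+1 (130 of its 360 elements, about 36% of primes). None of the 21 primes tested shows any such pattern (for each of these groups the chance of that is below 10^-4), which rules them out. Hence G = PSL(2,5) (6T12), of order 60. The Galois group PSL(2,5) (6T12) has order 60, so the splitting field has degree 60 over Q.

60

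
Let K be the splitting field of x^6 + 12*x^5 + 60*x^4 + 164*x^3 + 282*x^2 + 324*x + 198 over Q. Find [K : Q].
The degree of the splitting field over Q equals the order of the Galois group, so first determine the group. The polynomial f is an irreducible sextic over Q, so G = Gal(f/Q) is one of the 16 transitive subgroups 6T1, ..., 6T16 of S_6. The discriminant of f is -37744330752, which is not a perfect square, so G is not contained in A_6. The transitive groups of degree 6 not contained in A_6 are: C_6 (6T1, order 6), S_3 (6T2, order 6), D_6 (6T3, order 12), C_3 x S_3 (6T5, order 18), A_4 x C_2 (6T6, order 24), S_4 (6T8, order 24), S_3 x S_3 (6T9, order 36), S_4 x C_2 (6T11, order 48), (S_3 x S_3) : C_2 (6T13, order 72), PGL(2,5) (6T14, order 120), S_6 (6T16, order 720). By Dedekind's theorem, for a prime p not dividing disc(f) the degrees of the irreducible factors of f mod p form the cycle type of an element of G. Factoring f modulo the 79 such primes p <= 421 (skipping 2, 3, 53, which divide the discriminant), each new pattern first appears at: mod 5: f = (x^2 + 3)(x^2 + 3x + 3)(x^2 + 4x + 2), pattern 2+2+2; mod 7: f = (x^6 + 5x^5 + 4x^4 + 3x^3 + 2x^2 + 2x + 2), pattern 6; mod 11: f = (x)(x + 7)(x^2 + 6x + 3)(x^2 + 10x + 6), pattern 2+2+1+1; mod 19: f = (x^3 + 6x^2 + 11x + 14)(x^3 + 6x^2 + 13x + 6), pattern 3+3; mod 43: f = (x + 4)(x + 12)(x + 13)(x + 33)(x + 39)(x + 40), pattern 1+1+1+1+1+1. No other pattern occurs in this range, so the set of observed cycle types is {2+2+2, 6, 2+2+1+1, 3+3, 1+1+1+1+1+1}. The candidates containing elements of all these cycle types are D_6 (6T3) of order 12, A_4 x C_2 (6T6) of order 24, S_3 x S_3 (6T9) of order 36, S_4 x C_2 (6T11) of order 48, (S_3 x S_3) : C_2 (6T13) of order 72, PGL(2,5) (6T14) of order 120, S_6 (6T16) of order 720; the others are excluded. The observed types are precisely the cycle types that occur in D_6 (6T3). Each of the other remaining candidates has further cycle types, and by the Chebotarev density theorem the matching factorization patterns would occur for a proportion of primes equal to their share of the group: A_4 x C_2 (6T6) additionally contains elements of type 2+1+1+1+1 (3 of its 24 elements, about 12% of primes); S_3 x S_3 (6T9) additionally contains elements of type 3+1+1+1 (4 of its 36 elements, about 11% of primes); S_4 x C_2 (6T11) additionally contains elements of type 4+2, 4+1+1, 2+1+1+1+1 (15 of its 48 elements, about 31% of primes); (S_3 x S_3) : C_2 (6T13) additionally contains elements of type 4+2, 3+2+1, 3+1+1+1, 2+1+1+1+1 (40 of its 72 elements, about 56% of primes); PGL(2,5) (6T14) additionally contains elements of type 5+1, 4+1+1 (54 of its 120 elements, about 45% of primes); S_6 (6T16) additionally contains elements of type 5+1, 4+2, 4+1+1, 3+2+1, 3+1+1+1, 2+1+1+1+1 (499 of its 720 elements, about 69% of primes). None of the 79 primes tested shows any such pattern (for each of these groups the chance of that is below 10^-4), which rules them out. Hence G = D_6 (6T3), of order 12. The Galois group D_6 (6T3) has order 12, so the splitting field has degree 12 over Q.

12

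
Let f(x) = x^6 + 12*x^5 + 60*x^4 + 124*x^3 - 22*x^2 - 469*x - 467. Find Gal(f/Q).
The polynomial f is an irreducible sextic over Q, so G = Gal(f/Q) is one of the 16 transitive subgroups 6T1, ..., 6T16 of S_6. The discriminant of f is 1819237778456309, which is not a perfect square, so G is not contained in A_6. The transitive groups of degree 6 not contained in A_6 are: C_6 (6T1, order 6), S_3 (6T2, order 6), D_6 (6T3, order 12), C_3 x S_3 (6T5, order 18), A_4 x C_2 (6T6, order 24), S_4 (6T8, order 24), S_3 x S_3 (6T9, order 36), S_4 x C_2 (6T11, order 48), (S_3 x S_3) : C_2 (6T13, order 72), PGL(2,5) (6T14, order 120), S_6 (6T16, order 720). By Dedekind's theorem, for a prime p not dividing disc(f) the degrees of the irreducible factors of f mod p form the cycle type of an element of G. Factoring f modulo the 4 such primes p <= 7, each new pattern first appears at: mod 2: f = (x^6 + x + 1), pattern 6; mod 5: f = (x + 1)(x^5 + x^4 + 4x^3 + 3x + 3), pattern 5+1; mod 7: f = (x^2 + 6x + 4)(x^4 + 6x^3 + 6x^2 + x + 4), pattern 4+2. No other pattern occurs in this range, so the set of observed cycle types is {6, 5+1, 4+2}. Among the candidates above, the only group containing elements of all these cycle types is S_6 (6T16); every other candidate lacks at least one of them. Hence G = S_6 (6T16), of order 720.

6T16: S_6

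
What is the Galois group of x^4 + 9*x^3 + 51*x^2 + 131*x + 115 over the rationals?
The polynomial is an irreducible quartic over Q and its discriminant is 2621821, which is not a perfect square, so the Galois group is not contained in A_4. The resolvent cubic y^3 - 51*y^2 + 719*y - 3016 is irreducible over Q. An irreducible resolvent with non-square discriminant gives S_4.

S_4 (order 24)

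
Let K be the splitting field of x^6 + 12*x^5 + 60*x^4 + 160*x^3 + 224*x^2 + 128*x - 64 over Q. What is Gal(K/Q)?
S_4 (also written S4+)

The polynomial f is an irreducible sextic over Q, so G = Gal(f/Q) is one of the 16 transitive subgroups 6T1, ..., 6T16 of S_6. The discriminant of f is 36352603193344 = 6029312^2, a perfect square, so G is contained in A_6. The transitive groups of degree 6 contained in A_6 are: A_4 (6T4, order 12), S_4 (6T7, order 24), (C_3 x C_3) : C_4 (6T10, order 36), PSL(2,5) (6T12, order 60), A_6 (6T15, order 360). By Dedekind's theorem, for a prime p not dividing disc(f) the degrees of the irreducible factors of f mod p form the cycle type of an element of G. Factoring f modulo the 79 such primes p <= 419 (skipping 2, 23, which divide the discriminant), each new pattern first appears at: mod 3: f = (x^3 + x^2 + 2)(x^3 + 2x^2 + x + 1), pattern 3+3; mod 5: f = (x^2 + 4x + 1)(x^4 + 3x^3 + 2x^2 + 4x + 1), pattern 4+2; mod 19: f = (x + 11)(x + 12)(x^2 + 3x + 5)(x^2 + 5x + 9), pattern 2+2+1+1; mod 223: f = (x + 34)(x + 69)(x + 111)(x + 116)(x + 158)(x + 193), pattern 1+1+1+1+1+1. No other pattern occurs in this range, so the set of observed cycle types is {3+3, 4+2, 2+2+1+1, 1+1+1+1+1+1}. The candidates containing elements of all these cycle types are S_4 (6T7) of order 24, (C_3 x C_3) : C_4 (6T10) of order 36, A_6 (6T15) of order 360; the others are excluded. The observed types are precisely the cycle types that occur in S_4 (6T7). Each of the other remaining candidates has further cycle types, and by the Chebotarev density theorem the matching factorization patterns would occur for a proportion of primes equal to their share of the group: (C_3 x C_3) : C_4 (6T10) additionally contains elements of type 3+1+1+1 (4 of its 36 elements, about 11% of primes); A_6 (6T15) additionally contains elements of type 5+1, 3+1+1+1 (184 of its 360 elements, about 51% of primes). None of the 79 primes tested shows any such pattern (for each of these groups the chance of that is below 10^-4), which rules them out. Hence G = S_4 (6T7), of order 24.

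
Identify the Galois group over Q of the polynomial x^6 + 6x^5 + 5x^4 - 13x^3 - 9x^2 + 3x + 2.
PSL(2,5) (also written A5(6))

The polynomial f is an irreducible sextic over Q, so G = Gal(f/Q) is one of the 16 transitive subgroups 6T1, ..., 6T16 of S_6. The discriminant of f is 30991489 = 5567^2, a perfect square, so G is contained in A_6. The transitive groups of degree 6 contained in A_6 are: A_4 (6T4, order 12), S_4 (6T7, order 24), (C_3 x C_3) : C_4 (6T10, order 36), PSL(2,5) (6T12, order 60), A_6 (6T15, order 360). By Dedekind's theorem, for a prime p not dividing disc(f) the degrees of the irreducible factors of f mod p form the cycle type of an element of G. Factoring f modulo the 21 such primes p <= 79 (skipping 19, which divides the discriminant), each new pattern first appears at: mod 2: f = (x)(x^5 + x^3 + x^2 + x + 1), pattern 5+1; mod 7: f = (x^3 + x^2 + 3x + 1)(x^3 + 5x^2 + 4x + 2), pattern 3+3; mod 61: f = (x + 3)(x + 25)(x^2 + 48x + 25)(x^2 + 52x + 38), pattern 2+2+1+1. No other pattern occurs in this range, so the set of observed cycle types is {5+1, 3+3, 2+2+1+1}. The candidates containing elements of all these cycle types are PSL(2,5) (6T12) of order 60, A_6 (6T15) of order 360; the others are excluded. The observed types are precisely the cycle types that occur in PSL(2,5) (6T12) (apart from the identity). Each of the other remaining candidates has further cycle types, and by the Chebotarev density theorem the matching factorization patterns would occur for a proportion of primes equal to their share of the group: A_6 (6T15) additionally contains elements of type 4+2, 3+1+1+1 (130 of its 360 elements, about 36% of primes). None of the 21 primes tested shows any such pattern (for each of these groups the chance of that is below 10^-4), which rules them out. Hence G = PSL(2,5) (6T12), of order 60.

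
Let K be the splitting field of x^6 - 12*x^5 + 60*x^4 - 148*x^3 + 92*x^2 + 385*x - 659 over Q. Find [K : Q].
The degree of the splitting field over Q equals the order of the Galois group, so first determine the group. The polynomial f is an irreducible sextic over Q, so G = Gal(f/Q) is one of the 16 transitive subgroups 6T1, ..., 6T16 of S_6. The discriminant of f is 60811095694181, which is not a perfect square, so G is not contained in A_6. The transitive groups of degree 6 not contained in A_6 are: C_6 (6T1, order 6), S_3 (6T2, order 6), D_6 (6T3, order 12), C_3 x S_3 (6T5, order 18), A_4 x C_2 (6T6, order 24), S_4 (6T8, order 24), S_3 x S_3 (6T9, order 36), S_4 x C_2 (6T11, order 48), (S_3 x S_3) : C_2 (6T13, order 72), PGL(2,5) (6T14, order 120), S_6 (6T16, order 720). By Dedekind's theorem, for a prime p not dividing disc(f) the degrees of the irreducible factors of f mod p form the cycle type of an element of G. Factoring f modulo the 6 such primes p <= 17 (skipping 7, which divides the discriminant), each new pattern first appears at: mod 2: f = (x^6 + x + 1), pattern 6; mod 5: f = (x + 3)(x^5 + 2x^2 + x + 2), pattern 5+1; mod 17: f = (x + 1)(x^2 + 2x + 15)(x^3 + 2x^2 + 3x + 15), pattern 3+2+1. No other pattern occurs in this range, so the set of observed cycle types is {6, 5+1, 3+2+1}. Among the candidates above, the only group containing elements of all these cycle types is S_6 (6T16); every other candidate lacks at least one of them. Hence G = S_6 (6T16), of order 720. The Galois group S_6 (6T16) has order 720, so the splitting field has degree 720 over Q.

720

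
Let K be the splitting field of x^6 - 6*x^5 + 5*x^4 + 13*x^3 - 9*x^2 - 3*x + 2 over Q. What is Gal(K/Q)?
The polynomial f is an irreducible sextic over Q, so G = Gal(f/Q) is one of the 16 transitive subgroups 6T1, ..., 6T16 of S_6. The discriminant of f is 30991489 = 5567^2, a perfect square, so G is contained in A_6. The transitive groups of degree 6 contained in A_6 are: A_4 (6T4, order 12), S_4 (6T7, order 24), (C_3 x C_3) : C_4 (6T10, order 36), PSL(2,5) (6T12, order 60), A_6 (6T15, order 360). By Dedekind's theorem, for a prime p not dividing disc(f) the degrees of the irreducible factors of f mod p form the cycle type of an element of G. Factoring f modulo the 21 such primes p <= 79 (skipping 19, which divides the discriminant), each new pattern first appears at: mod 2: f = (x)(x^5 + x^3 + x^2 + x + 1), pattern 5+1; mod 7: f = (x^3 + 2x^2 + 4x + 5)(x^3 + 6x^2 + 3x + 6), pattern 3+3; mod 61: f = (x + 36)(x + 58)(x^2 + 9x + 38)(x^2 + 13x + 25), pattern 2+2+1+1. No other pattern occurs in this range, so the set of observed cycle types is {5+1, 3+3, 2+2+1+1}. The candidates containing elements of all these cycle types are PSL(2,5) (6T12) of order 60, A_6 (6T15) of order 360; the others are excluded. The observed types are precisely the cycle types that occur in PSL(2,5) (6T12) (apart from the identity). Each of the other remaining candidates has further cycle types, and by the Chebotarev density theorem the matching factorization patterns would occur for a proportion of primes equal to their share of the group: A_6 (6T15) additionally contains elements of type 4+2, 3+1+1+1 (130 of its 360 elements, about 36% of primes). None of the 21 primes tested shows any such pattern (for each of these groups the chance of that is below 10^-4), which rules them out. Hence G = PSL(2,5) (6T12), of order 60.

PSL(2,5)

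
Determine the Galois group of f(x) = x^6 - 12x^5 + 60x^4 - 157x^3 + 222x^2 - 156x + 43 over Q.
C_3 x S_3 (also written G18)

The polynomial f is an irreducible sextic over Q, so G = Gal(f/Q) is one of the 16 transitive subgroups 6T1, ..., 6T16 of S_6. The discriminant of f is -177147, which is not a perfect square, so G is not contained in A_6. The transitive groups of degree 6 not contained in A_6 are: C_6 (6T1, order 6), S_3 (6T2, order 6), D_6 (6T3, order 12), C_3 x S_3 (6T5, order 18), A_4 x C_2 (6T6, order 24), S_4 (6T8, order 24), S_3 x S_3 (6T9, order 36), S_4 x C_2 (6T11, order 48), (S_3 x S_3) : C_2 (6T13, order 72), PGL(2,5) (6T14, order 120), S_6 (6T16, order 720). By Dedekind's theorem, for a prime p not dividing disc(f) the degrees of the irreducible factors of f mod p form the cycle type of an element of G. Factoring f modulo the 33 such primes p <= 139 (skipping 3, which divides the discriminant), each new pattern first appears at: mod 2: f = (x^6 + x^3 + 1), pattern 6; mod 7: f = (x + 1)(x + 3)(x + 4)(x^3 + x^2 + 5x + 3), pattern 3+1+1+1; mod 17: f = (x^2 + x + 1)(x^2 + 9x + 2)(x^2 + 12x + 13), pattern 2+2+2; mod 19: f = (x^3 + 13x^2 + 12x + 1)(x^3 + 13x^2 + 12x + 5), pattern 3+3; mod 73: f = (x + 40)(x + 41)(x + 42)(x + 49)(x + 50)(x + 58), pattern 1+1+1+1+1+1. No other pattern occurs in this range, so the set of observed cycle types is {6, 3+1+1+1, 2+2+2, 3+3, 1+1+1+1+1+1}. The candidates containing elements of all these cycle types are C_3 x S_3 (6T5) of order 18, S_3 x S_3 (6T9) of order 36, (S_3 x S_3) : C_2 (6T13) of order 72, S_6 (6T16) of order 720; the others are excluded. The observed types are precisely the cycle types that occur in C_3 x S_3 (6T5). Each of the other remaining candidates has further cycle types, and by the Chebotarev density theorem the matching factorization patterns would occur for a proportion of primes equal to their share of the group: S_3 x S_3 (6T9) additionally contains elements of type 2+2+1+1 (9 of its 36 elements, about 25% of primes); (S_3 x S_3) : C_2 (6T13) additionally contains elements of type 4+2, 3+2+1, 2+2+1+1, 2+1+1+1+1 (45 of its 72 elements, about 62% of primes); S_6 (6T16) additionally contains elements of type 5+1, 4+2, 4+1+1, 3+2+1, 2+2+1+1, 2+1+1+1+1 (504 of its 720 elements, about 70% of primes). None of the 33 primes tested shows any such pattern (for each of these groups the chance of that is below 10^-4), which rules them out. Hence G = C_3 x S_3 (6T5), of order 18.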